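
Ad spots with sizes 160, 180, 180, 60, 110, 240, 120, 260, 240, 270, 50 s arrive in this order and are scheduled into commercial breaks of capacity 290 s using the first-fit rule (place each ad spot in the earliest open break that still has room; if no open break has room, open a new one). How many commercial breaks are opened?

8

  160 → break 1 (new)  [load 160/290]
  180 → break 2 (new)  [load 180/290]
  180 → break 3 (new)  [load 180/290]
  60 → break 1  [load 220/290]
  110 → break 2  [load 290/290]
  240 → break 4 (new)  [load 240/290]
  120 → break 5 (new)  [load 120/290]
  260 → break 6 (new)  [load 260/290]
  240 → break 7 (new)  [load 240/290]
  270 → break 8 (new)  [load 270/290]
  50 → break 1  [load 270/290]
8 commercial breaks opened.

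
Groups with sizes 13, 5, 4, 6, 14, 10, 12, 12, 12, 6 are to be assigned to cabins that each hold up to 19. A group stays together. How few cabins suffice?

6

Total = 14 + 13 + 12 + 12 + 12 + 10 + 6 + 6 + 5 + 4 = 94.
Lower bound: ⌈94/19⌉ = 5 cabins.
Also, 6 groups each exceed 19/2, and no two of those can share a cabin, so at least 6 cabins are needed.
A packing using 6 cabins:
  cabin 1: 14 + 5 = 19
  cabin 2: 13 + 6 = 19
  cabin 3: 12 + 6 = 18
  cabin 4: 12 + 4 = 16
  cabin 5: 12 = 12
  cabin 6: 10 = 10
This matches the lower bound, so 6 is optimal.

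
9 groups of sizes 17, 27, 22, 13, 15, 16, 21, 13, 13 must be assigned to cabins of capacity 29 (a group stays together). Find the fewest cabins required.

Total = 27 + 22 + 21 + 17 + 16 + 15 + 13 + 13 + 13 = 157.
Lower bound: ⌈157/29⌉ = 6 cabins.
A packing using 7 cabins:
  cabin 1: 27 = 27
  cabin 2: 22 = 22
  cabin 3: 21 = 21
  cabin 4: 17 = 17
  cabin 5: 16 + 13 = 29
  cabin 6: 15 + 13 = 28
  cabin 7: 13 = 13
No arrangement into 6 cabins stays within capacity, so 7 is optimal.

7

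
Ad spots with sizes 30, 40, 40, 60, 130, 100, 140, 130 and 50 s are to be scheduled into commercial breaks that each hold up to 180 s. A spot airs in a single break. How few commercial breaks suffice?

5

Total = 140 + 130 + 130 + 100 + 60 + 50 + 40 + 40 + 30 = 720 s.
Lower bound: ⌈720/180⌉ = 4 commercial breaks.
A packing using 5 commercial breaks:
  break 1: 140 + 40 = 180
  break 2: 130 + 50 = 180
  break 3: 130 + 40 = 170
  break 4: 100 + 60 = 160
  break 5: 30 = 30
No arrangement into 4 commercial breaks stays within capacity, so 5 is optimal.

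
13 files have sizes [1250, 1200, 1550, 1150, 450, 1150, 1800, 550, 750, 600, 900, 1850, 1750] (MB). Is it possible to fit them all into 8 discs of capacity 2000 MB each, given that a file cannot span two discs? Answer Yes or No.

No

Total = 14950 MB; ⌈14950/2000⌉ = 8.
The bound of 8 does not rule out 8, but exhaustive search shows no assignment into 8 discs of capacity 2000 MB exists — the minimum is 9.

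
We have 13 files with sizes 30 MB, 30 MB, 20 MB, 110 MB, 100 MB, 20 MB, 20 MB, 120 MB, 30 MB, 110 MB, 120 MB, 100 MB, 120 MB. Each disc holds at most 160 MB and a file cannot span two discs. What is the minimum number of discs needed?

7

Total = 120 + 120 + 120 + 110 + 110 + 100 + 100 + 30 + 30 + 30 + 20 + 20 + 20 = 930 MB.
Lower bound: ⌈930/160⌉ = 6 discs.
Also, 7 files each exceed 80 MB, and no two of those can share a disc, so at least 7 discs are needed.
A packing using 7 discs:
  disc 1: 120 + 30 = 150
  disc 2: 120 + 30 = 150
  disc 3: 120 + 30 = 150
  disc 4: 110 + 20 + 20 = 150
  disc 5: 110 + 20 = 130
  disc 6: 100 = 100
  disc 7: 100 = 100
This matches the lower bound, so 7 is optimal.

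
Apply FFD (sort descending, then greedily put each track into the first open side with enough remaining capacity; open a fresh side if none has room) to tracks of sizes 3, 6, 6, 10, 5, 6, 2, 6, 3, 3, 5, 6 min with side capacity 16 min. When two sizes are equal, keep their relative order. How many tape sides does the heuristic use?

4

Sorted descending: 10, 6, 6, 6, 6, 6, 5, 5, 3, 3, 3, 2.
  10 → side 1 (new)  [load 10/16]
  6 → side 1  [load 16/16]
  6 → side 2 (new)  [load 6/16]
  6 → side 2  [load 12/16]
  6 → side 3 (new)  [load 6/16]
  6 → side 3  [load 12/16]
  5 → side 4 (new)  [load 5/16]
  5 → side 4  [load 10/16]
  3 → side 2  [load 15/16]
  3 → side 3  [load 15/16]
  3 → side 4  [load 13/16]
  2 → side 4  [load 15/16]
4 tape sides opened.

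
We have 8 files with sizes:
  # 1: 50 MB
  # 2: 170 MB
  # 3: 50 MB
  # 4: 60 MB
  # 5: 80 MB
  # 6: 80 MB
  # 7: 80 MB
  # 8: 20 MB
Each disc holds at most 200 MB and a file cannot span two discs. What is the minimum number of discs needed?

Total = 170 + 80 + 80 + 80 + 60 + 50 + 50 + 20 = 590 MB.
Lower bound: ⌈590/200⌉ = 3 discs.
A packing using 4 discs:
  disc 1: 170 + 20 = 190
  disc 2: 80 + 80 = 160
  disc 3: 80 + 60 + 50 = 190
  disc 4: 50 = 50
No arrangement into 3 discs stays within capacity, so 4 is optimal.

4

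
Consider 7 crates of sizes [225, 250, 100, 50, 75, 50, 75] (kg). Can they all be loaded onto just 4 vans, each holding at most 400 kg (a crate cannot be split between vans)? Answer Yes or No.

Yes

A valid assignment using 3 vans:
  van 1: 250 + 100 + 50 = 400
  van 2: 225 + 75 + 75 = 375
  van 3: 50 = 50
That uses only 3 ≤ 4, so 4 vans are enough.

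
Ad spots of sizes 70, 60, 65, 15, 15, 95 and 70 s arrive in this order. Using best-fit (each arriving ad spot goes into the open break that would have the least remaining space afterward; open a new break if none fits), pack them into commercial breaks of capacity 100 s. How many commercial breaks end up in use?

5

  70 → break 1 (new)  [load 70/100]
  60 → break 2 (new)  [load 60/100]
  65 → break 3 (new)  [load 65/100]
  15 → break 1  [load 85/100]
  15 → break 1  [load 100/100]
  95 → break 4 (new)  [load 95/100]
  70 → break 5 (new)  [load 70/100]
5 commercial breaks opened.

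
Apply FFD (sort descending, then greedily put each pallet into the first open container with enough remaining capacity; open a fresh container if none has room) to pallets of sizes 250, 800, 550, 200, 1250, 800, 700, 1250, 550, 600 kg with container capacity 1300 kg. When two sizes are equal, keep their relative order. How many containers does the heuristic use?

Sorted descending: 1250, 1250, 800, 800, 700, 600, 550, 550, 250, 200.
  1250 → container 1 (new)  [load 1250/1300]
  1250 → container 2 (new)  [load 1250/1300]
  800 → container 3 (new)  [load 800/1300]
  800 → container 4 (new)  [load 800/1300]
  700 → container 5 (new)  [load 700/1300]
  600 → container 5  [load 1300/1300]
  550 → container 6 (new)  [load 550/1300]
  550 → container 6  [load 1100/1300]
  250 → container 3  [load 1050/1300]
  200 → container 3  [load 1250/1300]
6 containers opened.

6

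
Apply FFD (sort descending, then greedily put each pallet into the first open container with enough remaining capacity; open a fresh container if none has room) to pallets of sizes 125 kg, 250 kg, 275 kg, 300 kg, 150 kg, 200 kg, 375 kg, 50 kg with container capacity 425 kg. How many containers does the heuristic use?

Sorted descending: 375, 300, 275, 250, 200, 150, 125, 50.
  375 → container 1 (new)  [load 375/425]
  300 → container 2 (new)  [load 300/425]
  275 → container 3 (new)  [load 275/425]
  250 → container 4 (new)  [load 250/425]
  200 → container 5 (new)  [load 200/425]
  150 → container 3  [load 425/425]
  125 → container 2  [load 425/425]
  50 → container 1  [load 425/425]
5 containers opened.

5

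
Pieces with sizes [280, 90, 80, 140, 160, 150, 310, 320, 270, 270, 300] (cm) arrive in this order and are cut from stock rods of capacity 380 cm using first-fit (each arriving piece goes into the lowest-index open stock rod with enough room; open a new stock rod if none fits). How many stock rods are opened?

  280 → stock rod 1 (new)  [load 280/380]
  90 → stock rod 1  [load 370/380]
  80 → stock rod 2 (new)  [load 80/380]
  140 → stock rod 2  [load 220/380]
  160 → stock rod 2  [load 380/380]
  150 → stock rod 3 (new)  [load 150/380]
  310 → stock rod 4 (new)  [load 310/380]
  320 → stock rod 5 (new)  [load 320/380]
  270 → stock rod 6 (new)  [load 270/380]
  270 → stock rod 7 (new)  [load 270/380]
  300 → stock rod 8 (new)  [load 300/380]
8 stock rods opened.

8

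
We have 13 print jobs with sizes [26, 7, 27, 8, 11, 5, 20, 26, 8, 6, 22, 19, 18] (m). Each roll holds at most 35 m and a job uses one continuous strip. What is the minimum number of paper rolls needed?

7

Total = 27 + 26 + 26 + 22 + 20 + 19 + 18 + 11 + 8 + 8 + 7 + 6 + 5 = 203 m.
Lower bound: ⌈203/35⌉ = 6 paper rolls.
Also, 7 print jobs each exceed 35/2 m, and no two of those can share a roll, so at least 7 paper rolls are needed.
A packing using 7 paper rolls:
  roll 1: 27 + 8 = 35
  roll 2: 26 + 8 = 34
  roll 3: 26 + 7 = 33
  roll 4: 22 + 11 = 33
  roll 5: 20 + 6 + 5 = 31
  roll 6: 19 = 19
  roll 7: 18 = 18
This matches the lower bound, so 7 is optimal.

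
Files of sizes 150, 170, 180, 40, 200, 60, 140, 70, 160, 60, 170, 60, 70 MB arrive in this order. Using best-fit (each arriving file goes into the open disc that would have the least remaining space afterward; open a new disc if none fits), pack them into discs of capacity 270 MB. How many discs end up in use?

  150 → disc 1 (new)  [load 150/270]
  170 → disc 2 (new)  [load 170/270]
  180 → disc 3 (new)  [load 180/270]
  40 → disc 3  [load 220/270]
  200 → disc 4 (new)  [load 200/270]
  60 → disc 4  [load 260/270]
  140 → disc 5 (new)  [load 140/270]
  70 → disc 2  [load 240/270]
  160 → disc 6 (new)  [load 160/270]
  60 → disc 6  [load 220/270]
  170 → disc 7 (new)  [load 170/270]
  60 → disc 7  [load 230/270]
  70 → disc 1  [load 220/270]
7 discs opened.

7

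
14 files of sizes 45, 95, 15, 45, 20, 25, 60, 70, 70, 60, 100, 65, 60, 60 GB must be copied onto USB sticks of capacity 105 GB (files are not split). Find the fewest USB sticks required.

9

Total = 100 + 95 + 70 + 70 + 65 + 60 + 60 + 60 + 60 + 45 + 45 + 25 + 20 + 15 = 790 GB.
Lower bound: ⌈790/105⌉ = 8 USB sticks.
Also, 9 files each exceed 105/2 GB, and no two of those can share a USB stick, so at least 9 USB sticks are needed.
A packing using 9 USB sticks:
  USB stick 1: 100 = 100
  USB stick 2: 95 = 95
  USB stick 3: 70 + 25 = 95
  USB stick 4: 70 + 20 + 15 = 105
  USB stick 5: 65 = 65
  USB stick 6: 60 + 45 = 105
  USB stick 7: 60 + 45 = 105
  USB stick 8: 60 = 60
  USB stick 9: 60 = 60
This matches the lower bound, so 9 is optimal.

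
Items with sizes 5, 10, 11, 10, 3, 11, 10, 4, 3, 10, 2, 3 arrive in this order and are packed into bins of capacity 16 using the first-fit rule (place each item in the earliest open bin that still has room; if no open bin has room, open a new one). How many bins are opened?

  5 → bin 1 (new)  [load 5/16]
  10 → bin 1  [load 15/16]
  11 → bin 2 (new)  [load 11/16]
  10 → bin 3 (new)  [load 10/16]
  3 → bin 2  [load 14/16]
  11 → bin 4 (new)  [load 11/16]
  10 → bin 5 (new)  [load 10/16]
  4 → bin 3  [load 14/16]
  3 → bin 4  [load 14/16]
  10 → bin 6 (new)  [load 10/16]
  2 → bin 2  [load 16/16]
  3 → bin 5  [load 13/16]
6 bins opened.

6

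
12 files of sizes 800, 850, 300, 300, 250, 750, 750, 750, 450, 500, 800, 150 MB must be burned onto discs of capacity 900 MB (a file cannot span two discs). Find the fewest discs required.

Total = 850 + 800 + 800 + 750 + 750 + 750 + 500 + 450 + 300 + 300 + 250 + 150 = 6650 MB.
Lower bound: ⌈6650/900⌉ = 8 discs.
A packing using 9 discs:
  disc 1: 850 = 850
  disc 2: 800 = 800
  disc 3: 800 = 800
  disc 4: 750 + 150 = 900
  disc 5: 750 = 750
  disc 6: 750 = 750
  disc 7: 500 + 300 = 800
  disc 8: 450 + 300 = 750
  disc 9: 250 = 250
No arrangement into 8 discs stays within capacity, so 9 is optimal.

9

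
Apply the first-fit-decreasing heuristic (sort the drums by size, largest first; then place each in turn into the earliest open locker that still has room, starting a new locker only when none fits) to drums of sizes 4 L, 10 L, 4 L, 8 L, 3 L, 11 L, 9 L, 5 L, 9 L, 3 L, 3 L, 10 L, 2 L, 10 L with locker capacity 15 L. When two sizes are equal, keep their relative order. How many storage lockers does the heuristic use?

Sorted descending: 11, 10, 10, 10, 9, 9, 8, 5, 4, 4, 3, 3, 3, 2.
  11 → locker 1 (new)  [load 11/15]
  10 → locker 2 (new)  [load 10/15]
  10 → locker 3 (new)  [load 10/15]
  10 → locker 4 (new)  [load 10/15]
  9 → locker 5 (new)  [load 9/15]
  9 → locker 6 (new)  [load 9/15]
  8 → locker 7 (new)  [load 8/15]
  5 → locker 2  [load 15/15]
  4 → locker 1  [load 15/15]
  4 → locker 3  [load 14/15]
  3 → locker 4  [load 13/15]
  3 → locker 5  [load 12/15]
  3 → locker 5  [load 15/15]
  2 → locker 4  [load 15/15]
7 storage lockers opened.

7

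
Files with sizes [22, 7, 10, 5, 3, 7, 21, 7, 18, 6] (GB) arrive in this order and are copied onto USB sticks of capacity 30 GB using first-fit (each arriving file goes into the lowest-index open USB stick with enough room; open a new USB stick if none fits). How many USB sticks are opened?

  22 → USB stick 1 (new)  [load 22/30]
  7 → USB stick 1  [load 29/30]
  10 → USB stick 2 (new)  [load 10/30]
  5 → USB stick 2  [load 15/30]
  3 → USB stick 2  [load 18/30]
  7 → USB stick 2  [load 25/30]
  21 → USB stick 3 (new)  [load 21/30]
  7 → USB stick 3  [load 28/30]
  18 → USB stick 4 (new)  [load 18/30]
  6 → USB stick 4  [load 24/30]
4 USB sticks opened.

4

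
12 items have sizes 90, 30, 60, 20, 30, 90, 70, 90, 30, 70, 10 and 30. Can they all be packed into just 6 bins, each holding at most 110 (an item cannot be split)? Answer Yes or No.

No

Total = 620; ⌈620/110⌉ = 6.
The bound of 6 does not rule out 6, but exhaustive search shows no assignment into 6 bins of capacity 110 exists — the minimum is 7.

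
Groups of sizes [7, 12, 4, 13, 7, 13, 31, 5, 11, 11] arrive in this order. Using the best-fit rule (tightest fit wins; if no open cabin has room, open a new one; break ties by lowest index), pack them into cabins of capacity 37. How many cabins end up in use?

  7 → cabin 1 (new)  [load 7/37]
  12 → cabin 1  [load 19/37]
  4 → cabin 1  [load 23/37]
  13 → cabin 1  [load 36/37]
  7 → cabin 2 (new)  [load 7/37]
  13 → cabin 2  [load 20/37]
  31 → cabin 3 (new)  [load 31/37]
  5 → cabin 3  [load 36/37]
  11 → cabin 2  [load 31/37]
  11 → cabin 4 (new)  [load 11/37]
4 cabins opened.

4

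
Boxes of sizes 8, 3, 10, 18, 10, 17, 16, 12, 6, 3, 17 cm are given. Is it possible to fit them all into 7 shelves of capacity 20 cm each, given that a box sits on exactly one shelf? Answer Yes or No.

A valid assignment using 7 shelves:
  shelf 1: 18 = 18
  shelf 2: 17 + 3 = 20
  shelf 3: 17 + 3 = 20
  shelf 4: 16 = 16
  shelf 5: 12 + 8 = 20
  shelf 6: 10 + 10 = 20
  shelf 7: 6 = 6
Every load is within 20 cm, so 7 shelves suffice.

Yes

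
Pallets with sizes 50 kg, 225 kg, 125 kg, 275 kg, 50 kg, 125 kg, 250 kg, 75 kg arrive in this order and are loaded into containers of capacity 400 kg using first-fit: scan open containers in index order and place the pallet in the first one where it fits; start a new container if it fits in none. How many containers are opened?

3

  50 → container 1 (new)  [load 50/400]
  225 → container 1  [load 275/400]
  125 → container 1  [load 400/400]
  275 → container 2 (new)  [load 275/400]
  50 → container 2  [load 325/400]
  125 → container 3 (new)  [load 125/400]
  250 → container 3  [load 375/400]
  75 → container 2  [load 400/400]
3 containers opened.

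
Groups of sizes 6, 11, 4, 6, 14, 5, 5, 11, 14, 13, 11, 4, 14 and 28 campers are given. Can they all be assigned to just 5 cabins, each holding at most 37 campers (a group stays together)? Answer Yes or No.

Yes

A valid assignment using 4 cabins:
  cabin 1: 28 + 5 + 4 = 37
  cabin 2: 14 + 14 + 5 + 4 = 37
  cabin 3: 14 + 11 + 11 = 36
  cabin 4: 13 + 11 + 6 + 6 = 36
That uses only 4 ≤ 5, so 5 cabins are enough.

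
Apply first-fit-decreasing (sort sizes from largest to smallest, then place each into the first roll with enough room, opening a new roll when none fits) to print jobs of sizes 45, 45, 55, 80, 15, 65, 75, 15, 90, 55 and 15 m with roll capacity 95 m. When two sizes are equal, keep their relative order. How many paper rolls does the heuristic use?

7

Sorted descending: 90, 80, 75, 65, 55, 55, 45, 45, 15, 15, 15.
  90 → roll 1 (new)  [load 90/95]
  80 → roll 2 (new)  [load 80/95]
  75 → roll 3 (new)  [load 75/95]
  65 → roll 4 (new)  [load 65/95]
  55 → roll 5 (new)  [load 55/95]
  55 → roll 6 (new)  [load 55/95]
  45 → roll 7 (new)  [load 45/95]
  45 → roll 7  [load 90/95]
  15 → roll 2  [load 95/95]
  15 → roll 3  [load 90/95]
  15 → roll 4  [load 80/95]
7 paper rolls opened.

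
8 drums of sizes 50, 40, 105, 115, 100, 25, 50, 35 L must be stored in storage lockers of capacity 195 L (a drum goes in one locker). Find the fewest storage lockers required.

3

Total = 115 + 105 + 100 + 50 + 50 + 40 + 35 + 25 = 520 L.
Lower bound: ⌈520/195⌉ = 3 storage lockers.
A packing using 3 storage lockers:
  locker 1: 115 + 50 + 25 = 190
  locker 2: 105 + 50 + 40 = 195
  locker 3: 100 + 35 = 135
This matches the lower bound, so 3 is optimal.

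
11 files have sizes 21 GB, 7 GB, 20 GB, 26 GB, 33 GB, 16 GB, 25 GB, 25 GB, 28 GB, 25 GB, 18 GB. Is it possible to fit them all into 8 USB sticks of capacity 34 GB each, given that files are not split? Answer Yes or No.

Total = 244 GB; ⌈244/34⌉ = 8.
9 files each exceed half the capacity and cannot share a USB stick, forcing at least 9 USB sticks.
At least 9 USB sticks are required, but only 8 are allowed.

No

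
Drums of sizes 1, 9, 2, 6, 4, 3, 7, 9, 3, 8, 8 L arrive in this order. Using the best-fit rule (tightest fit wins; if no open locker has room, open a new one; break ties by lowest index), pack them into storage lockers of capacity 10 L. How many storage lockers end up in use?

7

  1 → locker 1 (new)  [load 1/10]
  9 → locker 1  [load 10/10]
  2 → locker 2 (new)  [load 2/10]
  6 → locker 2  [load 8/10]
  4 → locker 3 (new)  [load 4/10]
  3 → locker 3  [load 7/10]
  7 → locker 4 (new)  [load 7/10]
  9 → locker 5 (new)  [load 9/10]
  3 → locker 3  [load 10/10]
  8 → locker 6 (new)  [load 8/10]
  8 → locker 7 (new)  [load 8/10]
7 storage lockers opened.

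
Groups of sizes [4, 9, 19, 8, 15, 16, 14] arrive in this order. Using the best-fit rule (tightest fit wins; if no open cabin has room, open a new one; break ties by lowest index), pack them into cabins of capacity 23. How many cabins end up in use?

  4 → cabin 1 (new)  [load 4/23]
  9 → cabin 1  [load 13/23]
  19 → cabin 2 (new)  [load 19/23]
  8 → cabin 1  [load 21/23]
  15 → cabin 3 (new)  [load 15/23]
  16 → cabin 4 (new)  [load 16/23]
  14 → cabin 5 (new)  [load 14/23]
5 cabins opened.

5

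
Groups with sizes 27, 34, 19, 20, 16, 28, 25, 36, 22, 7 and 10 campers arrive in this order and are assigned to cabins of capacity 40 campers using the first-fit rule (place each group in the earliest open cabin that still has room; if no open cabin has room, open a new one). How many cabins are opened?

  27 → cabin 1 (new)  [load 27/40]
  34 → cabin 2 (new)  [load 34/40]
  19 → cabin 3 (new)  [load 19/40]
  20 → cabin 3  [load 39/40]
  16 → cabin 4 (new)  [load 16/40]
  28 → cabin 5 (new)  [load 28/40]
  25 → cabin 6 (new)  [load 25/40]
  36 → cabin 7 (new)  [load 36/40]
  22 → cabin 4  [load 38/40]
  7 → cabin 1  [load 34/40]
  10 → cabin 5  [load 38/40]
7 cabins opened.

7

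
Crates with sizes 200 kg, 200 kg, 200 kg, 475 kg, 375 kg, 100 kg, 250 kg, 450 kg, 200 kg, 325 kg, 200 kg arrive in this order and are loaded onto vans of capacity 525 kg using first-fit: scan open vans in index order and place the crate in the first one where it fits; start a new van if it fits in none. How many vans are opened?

  200 → van 1 (new)  [load 200/525]
  200 → van 1  [load 400/525]
  200 → van 2 (new)  [load 200/525]
  475 → van 3 (new)  [load 475/525]
  375 → van 4 (new)  [load 375/525]
  100 → van 1  [load 500/525]
  250 → van 2  [load 450/525]
  450 → van 5 (new)  [load 450/525]
  200 → van 6 (new)  [load 200/525]
  325 → van 6  [load 525/525]
  200 → van 7 (new)  [load 200/525]
7 vans opened.

7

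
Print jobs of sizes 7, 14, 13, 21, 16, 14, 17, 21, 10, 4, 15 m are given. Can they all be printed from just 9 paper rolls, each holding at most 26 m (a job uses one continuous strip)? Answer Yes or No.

Yes

A valid assignment using 8 paper rolls:
  roll 1: 21 + 4 = 25
  roll 2: 21 = 21
  roll 3: 17 + 7 = 24
  roll 4: 16 + 10 = 26
  roll 5: 15 = 15
  roll 6: 14 = 14
  roll 7: 14 = 14
  roll 8: 13 = 13
That uses only 8 ≤ 9, so 9 paper rolls are enough.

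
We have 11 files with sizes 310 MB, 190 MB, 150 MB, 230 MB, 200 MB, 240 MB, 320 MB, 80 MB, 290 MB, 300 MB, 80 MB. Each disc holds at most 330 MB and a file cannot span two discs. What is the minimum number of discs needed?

9

Total = 320 + 310 + 300 + 290 + 240 + 230 + 200 + 190 + 150 + 80 + 80 = 2390 MB.
Lower bound: ⌈2390/330⌉ = 8 discs.
A packing using 9 discs:
  disc 1: 320 = 320
  disc 2: 310 = 310
  disc 3: 300 = 300
  disc 4: 290 = 290
  disc 5: 240 + 80 = 320
  disc 6: 230 + 80 = 310
  disc 7: 200 = 200
  disc 8: 190 = 190
  disc 9: 150 = 150
No arrangement into 8 discs stays within capacity, so 9 is optimal.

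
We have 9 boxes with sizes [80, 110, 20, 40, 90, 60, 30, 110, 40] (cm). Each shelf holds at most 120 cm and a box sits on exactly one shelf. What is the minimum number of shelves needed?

Total = 110 + 110 + 90 + 80 + 60 + 40 + 40 + 30 + 20 = 580 cm.
Lower bound: ⌈580/120⌉ = 5 shelves.
A packing using 5 shelves:
  shelf 1: 110 = 110
  shelf 2: 110 = 110
  shelf 3: 90 + 30 = 120
  shelf 4: 80 + 40 = 120
  shelf 5: 60 + 40 + 20 = 120
This matches the lower bound, so 5 is optimal.

5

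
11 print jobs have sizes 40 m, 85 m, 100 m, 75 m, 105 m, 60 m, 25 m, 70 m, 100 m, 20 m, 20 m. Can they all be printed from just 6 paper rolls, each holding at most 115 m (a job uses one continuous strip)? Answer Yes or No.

Total = 700 m; ⌈700/115⌉ = 7.
At least 7 paper rolls are required, but only 6 are allowed.

No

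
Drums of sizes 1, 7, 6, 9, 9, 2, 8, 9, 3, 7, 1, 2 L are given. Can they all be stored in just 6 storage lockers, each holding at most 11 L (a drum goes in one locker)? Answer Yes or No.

No

Total = 64 L; ⌈64/11⌉ = 6.
7 drums each exceed half the capacity and cannot share a locker, forcing at least 7 storage lockers.
At least 7 storage lockers are required, but only 6 are allowed.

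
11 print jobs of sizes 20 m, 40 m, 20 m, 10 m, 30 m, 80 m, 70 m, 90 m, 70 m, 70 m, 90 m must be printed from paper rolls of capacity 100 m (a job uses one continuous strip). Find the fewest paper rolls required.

7

Total = 90 + 90 + 80 + 70 + 70 + 70 + 40 + 30 + 20 + 20 + 10 = 590 m.
Lower bound: ⌈590/100⌉ = 6 paper rolls.
A packing using 7 paper rolls:
  roll 1: 90 + 10 = 100
  roll 2: 90 = 90
  roll 3: 80 + 20 = 100
  roll 4: 70 + 30 = 100
  roll 5: 70 + 20 = 90
  roll 6: 70 = 70
  roll 7: 40 = 40
No arrangement into 6 paper rolls stays within capacity, so 7 is optimal.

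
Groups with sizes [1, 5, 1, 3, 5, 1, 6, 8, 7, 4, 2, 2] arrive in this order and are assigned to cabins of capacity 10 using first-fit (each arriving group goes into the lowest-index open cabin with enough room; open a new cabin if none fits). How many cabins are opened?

5

  1 → cabin 1 (new)  [load 1/10]
  5 → cabin 1  [load 6/10]
  1 → cabin 1  [load 7/10]
  3 → cabin 1  [load 10/10]
  5 → cabin 2 (new)  [load 5/10]
  1 → cabin 2  [load 6/10]
  6 → cabin 3 (new)  [load 6/10]
  8 → cabin 4 (new)  [load 8/10]
  7 → cabin 5 (new)  [load 7/10]
  4 → cabin 2  [load 10/10]
  2 → cabin 3  [load 8/10]
  2 → cabin 3  [load 10/10]
5 cabins opened.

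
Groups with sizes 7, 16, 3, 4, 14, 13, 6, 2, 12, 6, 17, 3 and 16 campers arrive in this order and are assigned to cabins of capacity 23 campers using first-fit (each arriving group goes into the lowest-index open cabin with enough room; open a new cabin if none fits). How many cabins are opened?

6

  7 → cabin 1 (new)  [load 7/23]
  16 → cabin 1  [load 23/23]
  3 → cabin 2 (new)  [load 3/23]
  4 → cabin 2  [load 7/23]
  14 → cabin 2  [load 21/23]
  13 → cabin 3 (new)  [load 13/23]
  6 → cabin 3  [load 19/23]
  2 → cabin 2  [load 23/23]
  12 → cabin 4 (new)  [load 12/23]
  6 → cabin 4  [load 18/23]
  17 → cabin 5 (new)  [load 17/23]
  3 → cabin 3  [load 22/23]
  16 → cabin 6 (new)  [load 16/23]
6 cabins opened.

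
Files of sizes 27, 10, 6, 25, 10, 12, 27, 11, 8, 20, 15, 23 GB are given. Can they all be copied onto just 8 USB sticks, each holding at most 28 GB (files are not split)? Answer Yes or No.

Yes

A valid assignment using 8 USB sticks:
  USB stick 1: 27 = 27
  USB stick 2: 27 = 27
  USB stick 3: 25 = 25
  USB stick 4: 23 = 23
  USB stick 5: 20 + 8 = 28
  USB stick 6: 15 + 12 = 27
  USB stick 7: 11 + 10 + 6 = 27
  USB stick 8: 10 = 10
Every load is within 28 GB, so 8 USB sticks suffice.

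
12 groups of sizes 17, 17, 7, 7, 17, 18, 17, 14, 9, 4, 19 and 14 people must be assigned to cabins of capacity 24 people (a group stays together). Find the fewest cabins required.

8

Total = 19 + 18 + 17 + 17 + 17 + 17 + 14 + 14 + 9 + 7 + 7 + 4 = 160 people.
Lower bound: ⌈160/24⌉ = 7 cabins.
Also, 8 groups each exceed 12 people, and no two of those can share a cabin, so at least 8 cabins are needed.
A packing using 8 cabins:
  cabin 1: 19 + 4 = 23
  cabin 2: 18 = 18
  cabin 3: 17 + 7 = 24
  cabin 4: 17 + 7 = 24
  cabin 5: 17 = 17
  cabin 6: 17 = 17
  cabin 7: 14 + 9 = 23
  cabin 8: 14 = 14
This matches the lower bound, so 8 is optimal.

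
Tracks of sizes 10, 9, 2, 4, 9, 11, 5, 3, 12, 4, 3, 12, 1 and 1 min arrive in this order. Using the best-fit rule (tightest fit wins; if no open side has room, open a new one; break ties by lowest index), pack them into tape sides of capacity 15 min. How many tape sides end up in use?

  10 → side 1 (new)  [load 10/15]
  9 → side 2 (new)  [load 9/15]
  2 → side 1  [load 12/15]
  4 → side 2  [load 13/15]
  9 → side 3 (new)  [load 9/15]
  11 → side 4 (new)  [load 11/15]
  5 → side 3  [load 14/15]
  3 → side 1  [load 15/15]
  12 → side 5 (new)  [load 12/15]
  4 → side 4  [load 15/15]
  3 → side 5  [load 15/15]
  12 → side 6 (new)  [load 12/15]
  1 → side 3  [load 15/15]
  1 → side 2  [load 14/15]
6 tape sides opened.

6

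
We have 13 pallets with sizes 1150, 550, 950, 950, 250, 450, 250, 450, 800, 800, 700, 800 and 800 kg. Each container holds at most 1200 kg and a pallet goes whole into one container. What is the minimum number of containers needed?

Total = 1150 + 950 + 950 + 800 + 800 + 800 + 800 + 700 + 550 + 450 + 450 + 250 + 250 = 8900 kg.
Lower bound: ⌈8900/1200⌉ = 8 containers.
A packing using 9 containers:
  container 1: 1150 = 1150
  container 2: 950 + 250 = 1200
  container 3: 950 + 250 = 1200
  container 4: 800 = 800
  container 5: 800 = 800
  container 6: 800 = 800
  container 7: 800 = 800
  container 8: 700 + 450 = 1150
  container 9: 550 + 450 = 1000
No arrangement into 8 containers stays within capacity, so 9 is optimal.

9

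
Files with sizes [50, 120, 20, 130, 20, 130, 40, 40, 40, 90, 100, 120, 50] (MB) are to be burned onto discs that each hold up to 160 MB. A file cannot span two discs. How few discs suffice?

Total = 130 + 130 + 120 + 120 + 100 + 90 + 50 + 50 + 40 + 40 + 40 + 20 + 20 = 950 MB.
Lower bound: ⌈950/160⌉ = 6 discs.
A packing using 7 discs:
  disc 1: 130 + 20 = 150
  disc 2: 130 + 20 = 150
  disc 3: 120 + 40 = 160
  disc 4: 120 + 40 = 160
  disc 5: 100 + 50 = 150
  disc 6: 90 + 50 = 140
  disc 7: 40 = 40
No arrangement into 6 discs stays within capacity, so 7 is optimal.

7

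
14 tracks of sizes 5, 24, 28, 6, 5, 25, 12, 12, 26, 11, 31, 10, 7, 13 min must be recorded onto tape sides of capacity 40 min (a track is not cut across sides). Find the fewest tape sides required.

6

Total = 31 + 28 + 26 + 25 + 24 + 13 + 12 + 12 + 11 + 10 + 7 + 6 + 5 + 5 = 215 min.
Lower bound: ⌈215/40⌉ = 6 tape sides.
A packing using 6 tape sides:
  side 1: 31 + 7 = 38
  side 2: 28 + 12 = 40
  side 3: 26 + 13 = 39
  side 4: 25 + 12 = 37
  side 5: 24 + 11 + 5 = 40
  side 6: 10 + 6 + 5 = 21
This matches the lower bound, so 6 is optimal.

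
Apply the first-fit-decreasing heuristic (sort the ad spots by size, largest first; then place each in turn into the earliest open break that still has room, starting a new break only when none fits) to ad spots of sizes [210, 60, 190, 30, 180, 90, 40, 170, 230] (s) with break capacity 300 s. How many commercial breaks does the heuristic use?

Sorted descending: 230, 210, 190, 180, 170, 90, 60, 40, 30.
  230 → break 1 (new)  [load 230/300]
  210 → break 2 (new)  [load 210/300]
  190 → break 3 (new)  [load 190/300]
  180 → break 4 (new)  [load 180/300]
  170 → break 5 (new)  [load 170/300]
  90 → break 2  [load 300/300]
  60 → break 1  [load 290/300]
  40 → break 3  [load 230/300]
  30 → break 3  [load 260/300]
5 commercial breaks opened.

5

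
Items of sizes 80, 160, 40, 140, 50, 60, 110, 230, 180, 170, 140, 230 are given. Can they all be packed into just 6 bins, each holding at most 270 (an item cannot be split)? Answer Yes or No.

Total = 1590; ⌈1590/270⌉ = 6.
7 items each exceed half the capacity and cannot share a bin, forcing at least 7 bins.
At least 7 bins are required, but only 6 are allowed.

No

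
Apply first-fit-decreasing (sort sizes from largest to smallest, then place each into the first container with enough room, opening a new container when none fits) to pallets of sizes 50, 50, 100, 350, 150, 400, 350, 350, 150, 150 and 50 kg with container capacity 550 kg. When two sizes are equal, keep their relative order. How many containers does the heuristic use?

4

Sorted descending: 400, 350, 350, 350, 150, 150, 150, 100, 50, 50, 50.
  400 → container 1 (new)  [load 400/550]
  350 → container 2 (new)  [load 350/550]
  350 → container 3 (new)  [load 350/550]
  350 → container 4 (new)  [load 350/550]
  150 → container 1  [load 550/550]
  150 → container 2  [load 500/550]
  150 → container 3  [load 500/550]
  100 → container 4  [load 450/550]
  50 → container 2  [load 550/550]
  50 → container 3  [load 550/550]
  50 → container 4  [load 500/550]
4 containers opened.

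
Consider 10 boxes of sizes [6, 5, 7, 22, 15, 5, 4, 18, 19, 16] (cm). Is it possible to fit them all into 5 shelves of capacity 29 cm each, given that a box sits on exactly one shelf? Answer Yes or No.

Yes

A valid assignment using 5 shelves:
  shelf 1: 22 + 7 = 29
  shelf 2: 19 + 6 + 4 = 29
  shelf 3: 18 + 5 + 5 = 28
  shelf 4: 16 = 16
  shelf 5: 15 = 15
Every load is within 29 cm, so 5 shelves suffice.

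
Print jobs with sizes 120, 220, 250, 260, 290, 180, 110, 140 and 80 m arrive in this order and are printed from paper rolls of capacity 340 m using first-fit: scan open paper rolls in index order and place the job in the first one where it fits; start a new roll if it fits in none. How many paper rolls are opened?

  120 → roll 1 (new)  [load 120/340]
  220 → roll 1  [load 340/340]
  250 → roll 2 (new)  [load 250/340]
  260 → roll 3 (new)  [load 260/340]
  290 → roll 4 (new)  [load 290/340]
  180 → roll 5 (new)  [load 180/340]
  110 → roll 5  [load 290/340]
  140 → roll 6 (new)  [load 140/340]
  80 → roll 2  [load 330/340]
6 paper rolls opened.

6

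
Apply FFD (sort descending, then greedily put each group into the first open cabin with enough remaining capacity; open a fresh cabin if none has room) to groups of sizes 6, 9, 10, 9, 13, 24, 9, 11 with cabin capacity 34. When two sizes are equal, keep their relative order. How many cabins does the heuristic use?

3

Sorted descending: 24, 13, 11, 10, 9, 9, 9, 6.
  24 → cabin 1 (new)  [load 24/34]
  13 → cabin 2 (new)  [load 13/34]
  11 → cabin 2  [load 24/34]
  10 → cabin 1  [load 34/34]
  9 → cabin 2  [load 33/34]
  9 → cabin 3 (new)  [load 9/34]
  9 → cabin 3  [load 18/34]
  6 → cabin 3  [load 24/34]
3 cabins opened.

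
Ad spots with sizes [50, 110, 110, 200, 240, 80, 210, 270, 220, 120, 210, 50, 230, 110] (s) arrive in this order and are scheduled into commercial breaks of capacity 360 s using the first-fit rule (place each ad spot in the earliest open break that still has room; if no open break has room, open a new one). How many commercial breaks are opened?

  50 → break 1 (new)  [load 50/360]
  110 → break 1  [load 160/360]
  110 → break 1  [load 270/360]
  200 → break 2 (new)  [load 200/360]
  240 → break 3 (new)  [load 240/360]
  80 → break 1  [load 350/360]
  210 → break 4 (new)  [load 210/360]
  270 → break 5 (new)  [load 270/360]
  220 → break 6 (new)  [load 220/360]
  120 → break 2  [load 320/360]
  210 → break 7 (new)  [load 210/360]
  50 → break 3  [load 290/360]
  230 → break 8 (new)  [load 230/360]
  110 → break 4  [load 320/360]
8 commercial breaks opened.

8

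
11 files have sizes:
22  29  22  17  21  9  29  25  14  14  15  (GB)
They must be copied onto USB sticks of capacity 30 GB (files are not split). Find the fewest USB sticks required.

Total = 29 + 29 + 25 + 22 + 22 + 21 + 17 + 15 + 14 + 14 + 9 = 217 GB.
Lower bound: ⌈217/30⌉ = 8 USB sticks.
A packing using 9 USB sticks:
  USB stick 1: 29 = 29
  USB stick 2: 29 = 29
  USB stick 3: 25 = 25
  USB stick 4: 22 = 22
  USB stick 5: 22 = 22
  USB stick 6: 21 + 9 = 30
  USB stick 7: 17 = 17
  USB stick 8: 15 + 14 = 29
  USB stick 9: 14 = 14
No arrangement into 8 USB sticks stays within capacity, so 9 is optimal.

9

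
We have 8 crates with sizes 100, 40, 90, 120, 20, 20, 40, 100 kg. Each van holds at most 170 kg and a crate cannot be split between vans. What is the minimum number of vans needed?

Total = 120 + 100 + 100 + 90 + 40 + 40 + 20 + 20 = 530 kg.
Lower bound: ⌈530/170⌉ = 4 vans.
A packing using 4 vans:
  van 1: 120 + 40 = 160
  van 2: 100 + 40 + 20 = 160
  van 3: 100 + 20 = 120
  van 4: 90 = 90
This matches the lower bound, so 4 is optimal.

4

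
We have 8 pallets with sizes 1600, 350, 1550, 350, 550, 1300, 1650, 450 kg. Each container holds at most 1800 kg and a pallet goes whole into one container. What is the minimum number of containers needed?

5

Total = 1650 + 1600 + 1550 + 1300 + 550 + 450 + 350 + 350 = 7800 kg.
Lower bound: ⌈7800/1800⌉ = 5 containers.
A packing using 5 containers:
  container 1: 1650 = 1650
  container 2: 1600 = 1600
  container 3: 1550 = 1550
  container 4: 1300 + 450 = 1750
  container 5: 550 + 350 + 350 = 1250
This matches the lower bound, so 5 is optimal.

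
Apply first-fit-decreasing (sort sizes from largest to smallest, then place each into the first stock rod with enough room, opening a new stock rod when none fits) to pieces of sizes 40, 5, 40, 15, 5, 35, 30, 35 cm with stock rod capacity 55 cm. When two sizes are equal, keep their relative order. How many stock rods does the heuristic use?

Sorted descending: 40, 40, 35, 35, 30, 15, 5, 5.
  40 → stock rod 1 (new)  [load 40/55]
  40 → stock rod 2 (new)  [load 40/55]
  35 → stock rod 3 (new)  [load 35/55]
  35 → stock rod 4 (new)  [load 35/55]
  30 → stock rod 5 (new)  [load 30/55]
  15 → stock rod 1  [load 55/55]
  5 → stock rod 2  [load 45/55]
  5 → stock rod 2  [load 50/55]
5 stock rods opened.

5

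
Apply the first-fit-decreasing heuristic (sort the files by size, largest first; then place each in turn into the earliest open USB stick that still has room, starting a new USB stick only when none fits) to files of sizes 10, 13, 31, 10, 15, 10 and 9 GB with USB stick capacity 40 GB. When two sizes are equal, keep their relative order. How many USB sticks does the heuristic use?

3

Sorted descending: 31, 15, 13, 10, 10, 10, 9.
  31 → USB stick 1 (new)  [load 31/40]
  15 → USB stick 2 (new)  [load 15/40]
  13 → USB stick 2  [load 28/40]
  10 → USB stick 2  [load 38/40]
  10 → USB stick 3 (new)  [load 10/40]
  10 → USB stick 3  [load 20/40]
  9 → USB stick 1  [load 40/40]
3 USB sticks opened.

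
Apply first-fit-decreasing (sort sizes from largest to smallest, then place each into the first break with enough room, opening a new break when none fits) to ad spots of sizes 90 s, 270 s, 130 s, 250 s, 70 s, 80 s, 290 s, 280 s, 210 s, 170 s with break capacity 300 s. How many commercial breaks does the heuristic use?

7

Sorted descending: 290, 280, 270, 250, 210, 170, 130, 90, 80, 70.
  290 → break 1 (new)  [load 290/300]
  280 → break 2 (new)  [load 280/300]
  270 → break 3 (new)  [load 270/300]
  250 → break 4 (new)  [load 250/300]
  210 → break 5 (new)  [load 210/300]
  170 → break 6 (new)  [load 170/300]
  130 → break 6  [load 300/300]
  90 → break 5  [load 300/300]
  80 → break 7 (new)  [load 80/300]
  70 → break 7  [load 150/300]
7 commercial breaks opened.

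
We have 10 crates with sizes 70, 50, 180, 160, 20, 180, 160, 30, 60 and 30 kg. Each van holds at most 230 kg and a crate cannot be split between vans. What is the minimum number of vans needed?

5

Total = 180 + 180 + 160 + 160 + 70 + 60 + 50 + 30 + 30 + 20 = 940 kg.
Lower bound: ⌈940/230⌉ = 5 vans.
A packing using 5 vans:
  van 1: 180 + 50 = 230
  van 2: 180 + 30 + 20 = 230
  van 3: 160 + 70 = 230
  van 4: 160 + 60 = 220
  van 5: 30 = 30
This matches the lower bound, so 5 is optimal.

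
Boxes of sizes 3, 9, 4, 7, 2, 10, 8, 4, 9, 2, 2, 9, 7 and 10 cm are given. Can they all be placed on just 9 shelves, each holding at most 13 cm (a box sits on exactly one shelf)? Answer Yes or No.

Yes

A valid assignment using 8 shelves:
  shelf 1: 10 + 3 = 13
  shelf 2: 10 + 2 = 12
  shelf 3: 9 + 4 = 13
  shelf 4: 9 + 4 = 13
  shelf 5: 9 + 2 + 2 = 13
  shelf 6: 8 = 8
  shelf 7: 7 = 7
  shelf 8: 7 = 7
That uses only 8 ≤ 9, so 9 shelves are enough.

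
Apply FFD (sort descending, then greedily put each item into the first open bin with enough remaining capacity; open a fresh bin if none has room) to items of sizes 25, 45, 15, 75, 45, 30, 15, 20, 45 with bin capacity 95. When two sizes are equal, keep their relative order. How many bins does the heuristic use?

4

Sorted descending: 75, 45, 45, 45, 30, 25, 20, 15, 15.
  75 → bin 1 (new)  [load 75/95]
  45 → bin 2 (new)  [load 45/95]
  45 → bin 2  [load 90/95]
  45 → bin 3 (new)  [load 45/95]
  30 → bin 3  [load 75/95]
  25 → bin 4 (new)  [load 25/95]
  20 → bin 1  [load 95/95]
  15 → bin 3  [load 90/95]
  15 → bin 4  [load 40/95]
4 bins opened.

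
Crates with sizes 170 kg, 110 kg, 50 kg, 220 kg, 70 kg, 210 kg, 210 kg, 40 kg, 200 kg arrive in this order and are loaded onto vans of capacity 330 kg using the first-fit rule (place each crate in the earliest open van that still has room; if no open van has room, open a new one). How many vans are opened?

  170 → van 1 (new)  [load 170/330]
  110 → van 1  [load 280/330]
  50 → van 1  [load 330/330]
  220 → van 2 (new)  [load 220/330]
  70 → van 2  [load 290/330]
  210 → van 3 (new)  [load 210/330]
  210 → van 4 (new)  [load 210/330]
  40 → van 2  [load 330/330]
  200 → van 5 (new)  [load 200/330]
5 vans opened.

5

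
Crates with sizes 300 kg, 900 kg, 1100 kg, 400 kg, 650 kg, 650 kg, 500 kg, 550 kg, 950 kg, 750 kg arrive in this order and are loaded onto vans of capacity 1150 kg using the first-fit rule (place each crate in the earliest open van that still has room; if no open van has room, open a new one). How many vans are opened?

8

  300 → van 1 (new)  [load 300/1150]
  900 → van 2 (new)  [load 900/1150]
  1100 → van 3 (new)  [load 1100/1150]
  400 → van 1  [load 700/1150]
  650 → van 4 (new)  [load 650/1150]
  650 → van 5 (new)  [load 650/1150]
  500 → van 4  [load 1150/1150]
  550 → van 6 (new)  [load 550/1150]
  950 → van 7 (new)  [load 950/1150]
  750 → van 8 (new)  [load 750/1150]
8 vans opened.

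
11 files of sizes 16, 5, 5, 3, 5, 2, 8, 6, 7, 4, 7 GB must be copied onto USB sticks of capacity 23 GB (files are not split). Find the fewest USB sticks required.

Total = 16 + 8 + 7 + 7 + 6 + 5 + 5 + 5 + 4 + 3 + 2 = 68 GB.
Lower bound: ⌈68/23⌉ = 3 USB sticks.
A packing using 3 USB sticks:
  USB stick 1: 16 + 7 = 23
  USB stick 2: 8 + 7 + 6 + 2 = 23
  USB stick 3: 5 + 5 + 5 + 4 + 3 = 22
This matches the lower bound, so 3 is optimal.

3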